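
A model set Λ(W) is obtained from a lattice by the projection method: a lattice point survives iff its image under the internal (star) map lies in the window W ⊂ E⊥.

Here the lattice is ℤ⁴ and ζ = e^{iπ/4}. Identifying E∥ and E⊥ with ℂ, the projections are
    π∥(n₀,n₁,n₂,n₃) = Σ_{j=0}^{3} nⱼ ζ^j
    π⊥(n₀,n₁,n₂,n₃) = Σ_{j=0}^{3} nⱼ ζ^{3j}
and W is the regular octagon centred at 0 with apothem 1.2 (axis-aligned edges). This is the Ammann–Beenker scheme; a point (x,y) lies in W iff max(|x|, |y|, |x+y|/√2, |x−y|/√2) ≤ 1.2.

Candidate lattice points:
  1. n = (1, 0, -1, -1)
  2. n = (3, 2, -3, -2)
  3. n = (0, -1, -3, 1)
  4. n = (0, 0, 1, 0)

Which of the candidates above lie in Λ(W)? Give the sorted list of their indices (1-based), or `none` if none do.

1, 4

With ζ = e^{iπ/4} the internal vectors are ζ^0,ζ^3,ζ^6,ζ^9.
candidate 1: n = (1, 0, -1, -1) → π⊥ ≈ (+0.292893, +0.292893); max(|x|,|y|,|x±y|/√2) = 0.414214 ≤ 1.2 ⇒ ∈ W
candidate 2: n = (3, 2, -3, -2) → π⊥ ≈ (+0.171573, +3.000000); max(|x|,|y|,|x±y|/√2) = 3.000000 > 1.2 ⇒ ∉ W
candidate 3: n = (0, -1, -3, 1) → π⊥ ≈ (+1.414214, +3.000000); max(|x|,|y|,|x±y|/√2) = 3.121320 > 1.2 ⇒ ∉ W
candidate 4: n = (0, 0, 1, 0) → π⊥ ≈ (+0.000000, -1.000000); max(|x|,|y|,|x±y|/√2) = 1.000000 ≤ 1.2 ⇒ ∈ W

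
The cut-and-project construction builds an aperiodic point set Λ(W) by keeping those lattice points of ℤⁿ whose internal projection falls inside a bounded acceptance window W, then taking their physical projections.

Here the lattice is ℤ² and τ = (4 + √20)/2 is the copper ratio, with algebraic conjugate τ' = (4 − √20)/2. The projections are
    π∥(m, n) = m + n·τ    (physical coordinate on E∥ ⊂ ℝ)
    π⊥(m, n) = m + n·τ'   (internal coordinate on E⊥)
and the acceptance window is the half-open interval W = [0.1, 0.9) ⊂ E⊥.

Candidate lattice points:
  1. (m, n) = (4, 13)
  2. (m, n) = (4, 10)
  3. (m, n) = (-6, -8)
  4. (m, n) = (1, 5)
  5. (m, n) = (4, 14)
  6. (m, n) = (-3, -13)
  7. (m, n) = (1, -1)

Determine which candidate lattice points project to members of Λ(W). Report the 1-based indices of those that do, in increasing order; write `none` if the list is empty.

5

Compute τ' = (4−√20)/2 = -0.2361, so π⊥(m,n) = m -0.2361·n.
candidate 1: (m,n)=(4,13) → π∥ = 4+13·τ ≈ 59.0689, π⊥ = 4+13·τ' ≈ 0.9311 ∉ [0.1, 0.9) ⇒ out
candidate 2: (m,n)=(4,10) → π∥ = 4+10·τ ≈ 46.3607, π⊥ = 4+10·τ' ≈ 1.6393 ∉ [0.1, 0.9) ⇒ out
candidate 3: (m,n)=(-6,-8) → π∥ = -6-8·τ ≈ -39.8885, π⊥ = -6-8·τ' ≈ -4.1115 ∉ [0.1, 0.9) ⇒ out
candidate 4: (m,n)=(1,5) → π∥ = 1+5·τ ≈ 22.1803, π⊥ = 1+5·τ' ≈ -0.1803 ∉ [0.1, 0.9) ⇒ out
candidate 5: (m,n)=(4,14) → π∥ = 4+14·τ ≈ 63.3050, π⊥ = 4+14·τ' ≈ 0.6950 ∈ [0.1, 0.9) ⇒ IN Λ
candidate 6: (m,n)=(-3,-13) → π∥ = -3-13·τ ≈ -58.0689, π⊥ = -3-13·τ' ≈ 0.0689 ∉ [0.1, 0.9) ⇒ out
candidate 7: (m,n)=(1,-1) → π∥ = 1-1·τ ≈ -3.2361, π⊥ = 1-1·τ' ≈ 1.2361 ∉ [0.1, 0.9) ⇒ out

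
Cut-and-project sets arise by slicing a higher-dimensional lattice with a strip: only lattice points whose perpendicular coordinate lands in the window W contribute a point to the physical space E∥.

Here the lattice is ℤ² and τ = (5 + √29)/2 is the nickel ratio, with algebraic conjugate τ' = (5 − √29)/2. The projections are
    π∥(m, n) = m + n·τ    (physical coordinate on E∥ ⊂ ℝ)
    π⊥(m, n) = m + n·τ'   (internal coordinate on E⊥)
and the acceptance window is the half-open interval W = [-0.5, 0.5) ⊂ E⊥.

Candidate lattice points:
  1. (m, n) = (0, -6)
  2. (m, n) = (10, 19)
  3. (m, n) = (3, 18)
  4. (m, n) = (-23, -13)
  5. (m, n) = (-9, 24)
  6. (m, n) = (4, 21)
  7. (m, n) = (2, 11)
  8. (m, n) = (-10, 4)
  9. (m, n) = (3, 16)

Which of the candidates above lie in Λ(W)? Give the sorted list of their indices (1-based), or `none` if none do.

Numerically τ ≈ 5.19258 and τ' = −1/τ ≈ -0.19258.
[1] lift (0,-6): star map gives 1.15549; window check -0.5 ≤ 1.15549 < 0.5 is false → out
[2] lift (10,19): star map gives 6.34093; window check -0.5 ≤ 6.34093 < 0.5 is false → out
[3] lift (3,18): star map gives -0.46648; window check -0.5 ≤ -0.46648 < 0.5 is true → IN Λ
[4] lift (-23,-13): star map gives -20.49643; window check -0.5 ≤ -20.49643 < 0.5 is false → out
[5] lift (-9,24): star map gives -13.62198; window check -0.5 ≤ -13.62198 < 0.5 is false → out
[6] lift (4,21): star map gives -0.04423; window check -0.5 ≤ -0.04423 < 0.5 is true → IN Λ
[7] lift (2,11): star map gives -0.11841; window check -0.5 ≤ -0.11841 < 0.5 is true → IN Λ
[8] lift (-10,4): star map gives -10.77033; window check -0.5 ≤ -10.77033 < 0.5 is false → out
[9] lift (3,16): star map gives -0.08132; window check -0.5 ≤ -0.08132 < 0.5 is true → IN Λ

3, 6, 7, 9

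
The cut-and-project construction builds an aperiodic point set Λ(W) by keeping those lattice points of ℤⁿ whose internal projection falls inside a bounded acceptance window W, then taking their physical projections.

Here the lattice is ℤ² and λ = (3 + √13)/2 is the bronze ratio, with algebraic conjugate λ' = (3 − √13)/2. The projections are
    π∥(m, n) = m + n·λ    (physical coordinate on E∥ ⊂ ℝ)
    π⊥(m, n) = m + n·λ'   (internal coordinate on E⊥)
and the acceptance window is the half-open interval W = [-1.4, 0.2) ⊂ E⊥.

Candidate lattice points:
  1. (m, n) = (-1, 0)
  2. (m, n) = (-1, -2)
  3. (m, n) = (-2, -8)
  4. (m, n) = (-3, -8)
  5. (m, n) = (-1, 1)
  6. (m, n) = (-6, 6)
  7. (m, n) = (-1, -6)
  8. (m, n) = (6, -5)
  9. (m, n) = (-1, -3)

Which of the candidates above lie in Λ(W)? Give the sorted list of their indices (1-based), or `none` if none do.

λ' = (3−√13)/2 ≈ -0.3028.
candidate 1: (m,n)=(-1,0) → π∥ = -1+0·λ ≈ -1.0000, π⊥ = -1+0·λ' ≈ -1.0000 ∈ [-1.4, 0.2) ⇒ IN Λ
candidate 2: (m,n)=(-1,-2) → π∥ = -1-2·λ ≈ -7.6056, π⊥ = -1-2·λ' ≈ -0.3944 ∈ [-1.4, 0.2) ⇒ IN Λ
candidate 3: (m,n)=(-2,-8) → π∥ = -2-8·λ ≈ -28.4222, π⊥ = -2-8·λ' ≈ 0.4222 ∉ [-1.4, 0.2) ⇒ out
candidate 4: (m,n)=(-3,-8) → π∥ = -3-8·λ ≈ -29.4222, π⊥ = -3-8·λ' ≈ -0.5778 ∈ [-1.4, 0.2) ⇒ IN Λ
candidate 5: (m,n)=(-1,1) → π∥ = -1+1·λ ≈ 2.3028, π⊥ = -1+1·λ' ≈ -1.3028 ∈ [-1.4, 0.2) ⇒ IN Λ
candidate 6: (m,n)=(-6,6) → π∥ = -6+6·λ ≈ 13.8167, π⊥ = -6+6·λ' ≈ -7.8167 ∉ [-1.4, 0.2) ⇒ out
candidate 7: (m,n)=(-1,-6) → π∥ = -1-6·λ ≈ -20.8167, π⊥ = -1-6·λ' ≈ 0.8167 ∉ [-1.4, 0.2) ⇒ out
candidate 8: (m,n)=(6,-5) → π∥ = 6-5·λ ≈ -10.5139, π⊥ = 6-5·λ' ≈ 7.5139 ∉ [-1.4, 0.2) ⇒ out
candidate 9: (m,n)=(-1,-3) → π∥ = -1-3·λ ≈ -10.9083, π⊥ = -1-3·λ' ≈ -0.0917 ∈ [-1.4, 0.2) ⇒ IN Λ

1, 2, 4, 5, 9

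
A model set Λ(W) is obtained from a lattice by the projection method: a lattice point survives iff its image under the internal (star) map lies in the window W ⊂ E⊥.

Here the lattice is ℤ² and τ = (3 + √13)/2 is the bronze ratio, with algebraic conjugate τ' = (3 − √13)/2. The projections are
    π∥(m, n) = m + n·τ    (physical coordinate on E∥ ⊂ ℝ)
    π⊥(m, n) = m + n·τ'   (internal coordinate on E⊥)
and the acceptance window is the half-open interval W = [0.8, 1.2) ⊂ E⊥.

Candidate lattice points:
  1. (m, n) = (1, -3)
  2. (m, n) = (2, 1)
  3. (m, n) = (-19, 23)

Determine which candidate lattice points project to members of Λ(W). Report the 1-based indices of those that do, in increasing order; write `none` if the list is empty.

τ' = (3−√13)/2 ≈ -0.30278.
#1 (1,-3): internal coord 1 + (-3)·τ' = +1.90833; +1.90833 ∉ [0.8, 1.2) → out
#2 (2,1): internal coord 2 + (1)·τ' = +1.69722; +1.69722 ∉ [0.8, 1.2) → out
#3 (-19,23): internal coord -19 + (23)·τ' = -25.96384; -25.96384 ∉ [0.8, 1.2) → out

none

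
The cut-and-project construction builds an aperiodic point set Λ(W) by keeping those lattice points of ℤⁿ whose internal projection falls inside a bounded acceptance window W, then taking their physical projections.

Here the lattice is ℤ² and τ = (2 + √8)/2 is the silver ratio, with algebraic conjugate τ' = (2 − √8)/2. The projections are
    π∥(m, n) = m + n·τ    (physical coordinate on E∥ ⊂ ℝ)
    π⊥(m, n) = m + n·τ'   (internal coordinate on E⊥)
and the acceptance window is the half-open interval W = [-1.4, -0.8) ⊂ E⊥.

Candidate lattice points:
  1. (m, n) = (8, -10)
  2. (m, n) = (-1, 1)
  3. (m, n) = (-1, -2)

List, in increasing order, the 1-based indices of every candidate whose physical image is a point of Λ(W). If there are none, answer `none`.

τ' = (2−√8)/2 ≈ -0.414214.
[1] lift (8,-10): star map gives 12.142136; window check -1.4 ≤ 12.142136 < -0.8 is false → out
[2] lift (-1,1): star map gives -1.414214; window check -1.4 ≤ -1.414214 < -0.8 is false → out
[3] lift (-1,-2): star map gives -0.171573; window check -1.4 ≤ -0.171573 < -0.8 is false → out

none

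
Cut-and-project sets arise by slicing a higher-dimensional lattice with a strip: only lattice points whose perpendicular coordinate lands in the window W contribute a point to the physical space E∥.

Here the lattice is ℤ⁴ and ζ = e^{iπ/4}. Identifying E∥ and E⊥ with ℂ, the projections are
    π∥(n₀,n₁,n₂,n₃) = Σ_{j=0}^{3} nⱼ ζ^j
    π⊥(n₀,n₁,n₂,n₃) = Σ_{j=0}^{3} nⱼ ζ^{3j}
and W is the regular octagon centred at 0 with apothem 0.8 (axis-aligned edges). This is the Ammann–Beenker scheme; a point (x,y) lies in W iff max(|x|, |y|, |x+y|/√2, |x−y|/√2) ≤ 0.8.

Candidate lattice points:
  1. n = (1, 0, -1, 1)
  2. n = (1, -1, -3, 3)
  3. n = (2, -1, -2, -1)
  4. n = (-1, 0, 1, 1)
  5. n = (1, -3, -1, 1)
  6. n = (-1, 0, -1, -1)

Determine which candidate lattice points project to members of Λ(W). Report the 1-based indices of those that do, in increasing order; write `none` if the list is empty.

4

π⊥(n) = n₀ + n₁ζ³ + n₂ζ⁶ + n₃ζ⁹ where ζ = e^{iπ/4}.
candidate 1: n = (1, 0, -1, 1) → π⊥ ≈ (+1.7071, +1.7071); max(|x|,|y|,|x±y|/√2) = 2.4142 > 0.8 ⇒ ∉ W
candidate 2: n = (1, -1, -3, 3) → π⊥ ≈ (+3.8284, +4.4142); max(|x|,|y|,|x±y|/√2) = 5.8284 > 0.8 ⇒ ∉ W
candidate 3: n = (2, -1, -2, -1) → π⊥ ≈ (+2.0000, +0.5858); max(|x|,|y|,|x±y|/√2) = 2.0000 > 0.8 ⇒ ∉ W
candidate 4: n = (-1, 0, 1, 1) → π⊥ ≈ (-0.2929, -0.2929); max(|x|,|y|,|x±y|/√2) = 0.4142 ≤ 0.8 ⇒ ∈ W
candidate 5: n = (1, -3, -1, 1) → π⊥ ≈ (+3.8284, -0.4142); max(|x|,|y|,|x±y|/√2) = 3.8284 > 0.8 ⇒ ∉ W
candidate 6: n = (-1, 0, -1, -1) → π⊥ ≈ (-1.7071, +0.2929); max(|x|,|y|,|x±y|/√2) = 1.7071 > 0.8 ⇒ ∉ W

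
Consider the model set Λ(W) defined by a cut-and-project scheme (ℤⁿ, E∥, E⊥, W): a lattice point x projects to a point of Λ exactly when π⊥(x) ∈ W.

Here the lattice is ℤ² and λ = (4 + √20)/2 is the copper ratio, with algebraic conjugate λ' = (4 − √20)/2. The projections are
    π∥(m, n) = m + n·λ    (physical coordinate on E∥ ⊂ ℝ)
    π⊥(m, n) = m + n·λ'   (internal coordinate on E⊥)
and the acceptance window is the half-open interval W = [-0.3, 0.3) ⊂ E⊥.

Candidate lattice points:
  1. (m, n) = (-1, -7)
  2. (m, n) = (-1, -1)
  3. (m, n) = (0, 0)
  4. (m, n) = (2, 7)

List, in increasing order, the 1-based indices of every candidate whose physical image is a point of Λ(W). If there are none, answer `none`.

Compute λ' = (4−√20)/2 = -0.2361, so π⊥(m,n) = m -0.2361·n.
#1 (-1,-7): internal coord -1 + (-7)·λ' = +0.6525; +0.6525 ∉ [-0.3, 0.3) → out
#2 (-1,-1): internal coord -1 + (-1)·λ' = -0.7639; -0.7639 ∉ [-0.3, 0.3) → out
#3 (0,0): internal coord 0 + (0)·λ' = +0.0000; +0.0000 ∈ [-0.3, 0.3) → IN Λ
#4 (2,7): internal coord 2 + (7)·λ' = +0.3475; +0.3475 ∉ [-0.3, 0.3) → out

3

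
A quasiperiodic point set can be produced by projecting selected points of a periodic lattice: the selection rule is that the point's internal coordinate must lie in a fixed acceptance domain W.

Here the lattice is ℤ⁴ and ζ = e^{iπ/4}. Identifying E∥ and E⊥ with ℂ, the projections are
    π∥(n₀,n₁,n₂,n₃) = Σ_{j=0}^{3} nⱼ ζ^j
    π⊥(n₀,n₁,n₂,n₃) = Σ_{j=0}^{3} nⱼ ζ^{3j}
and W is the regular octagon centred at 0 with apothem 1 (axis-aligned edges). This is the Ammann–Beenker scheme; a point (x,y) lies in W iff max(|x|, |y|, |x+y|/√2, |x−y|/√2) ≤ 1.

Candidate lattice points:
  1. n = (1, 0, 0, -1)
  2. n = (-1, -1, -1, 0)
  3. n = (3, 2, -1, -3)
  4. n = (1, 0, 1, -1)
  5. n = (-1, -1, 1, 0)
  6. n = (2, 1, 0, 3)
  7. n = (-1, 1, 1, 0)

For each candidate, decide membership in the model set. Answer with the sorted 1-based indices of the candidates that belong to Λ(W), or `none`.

With ζ = e^{iπ/4} the internal vectors are ζ^0,ζ^3,ζ^6,ζ^9.
#1 (1, 0, 0, -1): internal (0.2929, -0.7071); octagon support 0.7071 vs apothem 1 → ∈ W
#2 (-1, -1, -1, 0): internal (-0.2929, 0.2929); octagon support 0.4142 vs apothem 1 → ∈ W
#3 (3, 2, -1, -3): internal (-0.5355, 0.2929); octagon support 0.5858 vs apothem 1 → ∈ W
#4 (1, 0, 1, -1): internal (0.2929, -1.7071); octagon support 1.7071 vs apothem 1 → ∉ W
#5 (-1, -1, 1, 0): internal (-0.2929, -1.7071); octagon support 1.7071 vs apothem 1 → ∉ W
#6 (2, 1, 0, 3): internal (3.4142, 2.8284); octagon support 4.4142 vs apothem 1 → ∉ W
#7 (-1, 1, 1, 0): internal (-1.7071, -0.2929); octagon support 1.7071 vs apothem 1 → ∉ W

1, 2, 3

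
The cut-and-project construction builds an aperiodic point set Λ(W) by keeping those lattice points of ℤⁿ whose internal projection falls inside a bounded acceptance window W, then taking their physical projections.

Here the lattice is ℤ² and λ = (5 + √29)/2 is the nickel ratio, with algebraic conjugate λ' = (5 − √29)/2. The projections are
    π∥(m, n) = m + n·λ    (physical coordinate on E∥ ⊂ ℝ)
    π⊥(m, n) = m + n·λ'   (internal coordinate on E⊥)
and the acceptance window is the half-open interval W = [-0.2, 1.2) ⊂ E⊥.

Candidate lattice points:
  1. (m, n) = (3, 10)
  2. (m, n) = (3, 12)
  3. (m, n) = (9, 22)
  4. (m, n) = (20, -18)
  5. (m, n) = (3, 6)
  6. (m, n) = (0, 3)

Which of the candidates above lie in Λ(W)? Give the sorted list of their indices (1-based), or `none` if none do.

1, 2

λ' = (5−√29)/2 ≈ -0.19258.
[1] lift (3,10): star map gives 1.07418; window check -0.2 ≤ 1.07418 < 1.2 is true → IN Λ
[2] lift (3,12): star map gives 0.68901; window check -0.2 ≤ 0.68901 < 1.2 is true → IN Λ
[3] lift (9,22): star map gives 4.76319; window check -0.2 ≤ 4.76319 < 1.2 is false → out
[4] lift (20,-18): star map gives 23.46648; window check -0.2 ≤ 23.46648 < 1.2 is false → out
[5] lift (3,6): star map gives 1.84451; window check -0.2 ≤ 1.84451 < 1.2 is false → out
[6] lift (0,3): star map gives -0.57775; window check -0.2 ≤ -0.57775 < 1.2 is false → out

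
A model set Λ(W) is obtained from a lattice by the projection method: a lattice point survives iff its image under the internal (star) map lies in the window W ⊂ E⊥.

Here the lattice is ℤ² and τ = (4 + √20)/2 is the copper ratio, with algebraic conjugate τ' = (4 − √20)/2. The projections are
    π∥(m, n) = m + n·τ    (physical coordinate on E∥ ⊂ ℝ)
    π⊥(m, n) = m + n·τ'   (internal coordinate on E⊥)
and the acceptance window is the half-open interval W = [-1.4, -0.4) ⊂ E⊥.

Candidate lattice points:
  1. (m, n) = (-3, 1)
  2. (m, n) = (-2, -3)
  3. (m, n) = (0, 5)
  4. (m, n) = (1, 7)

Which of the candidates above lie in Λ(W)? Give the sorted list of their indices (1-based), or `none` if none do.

2, 3, 4

Compute τ' = (4−√20)/2 = -0.2361, so π⊥(m,n) = m -0.2361·n.
[1] lift (-3,1): star map gives -3.2361; window check -1.4 ≤ -3.2361 < -0.4 is false → out
[2] lift (-2,-3): star map gives -1.2918; window check -1.4 ≤ -1.2918 < -0.4 is true → IN Λ
[3] lift (0,5): star map gives -1.1803; window check -1.4 ≤ -1.1803 < -0.4 is true → IN Λ
[4] lift (1,7): star map gives -0.6525; window check -1.4 ≤ -0.6525 < -0.4 is true → IN Λ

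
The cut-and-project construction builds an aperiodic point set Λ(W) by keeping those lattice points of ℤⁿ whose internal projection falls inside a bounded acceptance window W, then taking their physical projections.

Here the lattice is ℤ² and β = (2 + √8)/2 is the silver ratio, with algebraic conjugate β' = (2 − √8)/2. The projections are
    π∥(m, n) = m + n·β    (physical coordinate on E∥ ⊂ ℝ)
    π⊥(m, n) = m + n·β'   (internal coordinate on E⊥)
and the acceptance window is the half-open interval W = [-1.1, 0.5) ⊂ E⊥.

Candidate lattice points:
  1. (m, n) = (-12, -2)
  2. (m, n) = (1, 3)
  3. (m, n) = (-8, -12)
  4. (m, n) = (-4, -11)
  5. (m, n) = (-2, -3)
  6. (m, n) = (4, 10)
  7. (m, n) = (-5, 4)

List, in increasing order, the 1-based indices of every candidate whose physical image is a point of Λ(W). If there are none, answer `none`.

Numerically β ≈ 2.4142 and β' = −1/β ≈ -0.4142.
#1 (-12,-2): internal coord -12 + (-2)·β' = -11.1716; -11.1716 ∉ [-1.1, 0.5) → out
#2 (1,3): internal coord 1 + (3)·β' = -0.2426; -0.2426 ∈ [-1.1, 0.5) → IN Λ
#3 (-8,-12): internal coord -8 + (-12)·β' = -3.0294; -3.0294 ∉ [-1.1, 0.5) → out
#4 (-4,-11): internal coord -4 + (-11)·β' = +0.5563; +0.5563 ∉ [-1.1, 0.5) → out
#5 (-2,-3): internal coord -2 + (-3)·β' = -0.7574; -0.7574 ∈ [-1.1, 0.5) → IN Λ
#6 (4,10): internal coord 4 + (10)·β' = -0.1421; -0.1421 ∈ [-1.1, 0.5) → IN Λ
#7 (-5,4): internal coord -5 + (4)·β' = -6.6569; -6.6569 ∉ [-1.1, 0.5) → out

2, 5, 6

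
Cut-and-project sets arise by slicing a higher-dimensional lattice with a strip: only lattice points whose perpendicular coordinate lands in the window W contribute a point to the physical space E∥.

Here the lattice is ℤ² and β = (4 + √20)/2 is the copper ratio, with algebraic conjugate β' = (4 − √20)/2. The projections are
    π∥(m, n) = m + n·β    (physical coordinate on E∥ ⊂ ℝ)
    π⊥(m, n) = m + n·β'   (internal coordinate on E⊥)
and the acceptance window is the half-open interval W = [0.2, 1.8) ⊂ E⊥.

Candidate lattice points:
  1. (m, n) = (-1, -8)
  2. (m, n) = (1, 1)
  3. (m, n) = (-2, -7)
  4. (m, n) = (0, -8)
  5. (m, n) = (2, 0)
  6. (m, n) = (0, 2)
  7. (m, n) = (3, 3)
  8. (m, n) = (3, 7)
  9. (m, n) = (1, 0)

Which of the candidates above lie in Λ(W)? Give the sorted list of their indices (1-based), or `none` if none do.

Compute β' = (4−√20)/2 = -0.2361, so π⊥(m,n) = m -0.2361·n.
candidate 1: (m,n)=(-1,-8) → π∥ = -1-8·β ≈ -34.8885, π⊥ = -1-8·β' ≈ 0.8885 ∈ [0.2, 1.8) ⇒ IN Λ
candidate 2: (m,n)=(1,1) → π∥ = 1+1·β ≈ 5.2361, π⊥ = 1+1·β' ≈ 0.7639 ∈ [0.2, 1.8) ⇒ IN Λ
candidate 3: (m,n)=(-2,-7) → π∥ = -2-7·β ≈ -31.6525, π⊥ = -2-7·β' ≈ -0.3475 ∉ [0.2, 1.8) ⇒ out
candidate 4: (m,n)=(0,-8) → π∥ = 0-8·β ≈ -33.8885, π⊥ = 0-8·β' ≈ 1.8885 ∉ [0.2, 1.8) ⇒ out
candidate 5: (m,n)=(2,0) → π∥ = 2+0·β ≈ 2.0000, π⊥ = 2+0·β' ≈ 2.0000 ∉ [0.2, 1.8) ⇒ out
candidate 6: (m,n)=(0,2) → π∥ = 0+2·β ≈ 8.4721, π⊥ = 0+2·β' ≈ -0.4721 ∉ [0.2, 1.8) ⇒ out
candidate 7: (m,n)=(3,3) → π∥ = 3+3·β ≈ 15.7082, π⊥ = 3+3·β' ≈ 2.2918 ∉ [0.2, 1.8) ⇒ out
candidate 8: (m,n)=(3,7) → π∥ = 3+7·β ≈ 32.6525, π⊥ = 3+7·β' ≈ 1.3475 ∈ [0.2, 1.8) ⇒ IN Λ
candidate 9: (m,n)=(1,0) → π∥ = 1+0·β ≈ 1.0000, π⊥ = 1+0·β' ≈ 1.0000 ∈ [0.2, 1.8) ⇒ IN Λ

1, 2, 8, 9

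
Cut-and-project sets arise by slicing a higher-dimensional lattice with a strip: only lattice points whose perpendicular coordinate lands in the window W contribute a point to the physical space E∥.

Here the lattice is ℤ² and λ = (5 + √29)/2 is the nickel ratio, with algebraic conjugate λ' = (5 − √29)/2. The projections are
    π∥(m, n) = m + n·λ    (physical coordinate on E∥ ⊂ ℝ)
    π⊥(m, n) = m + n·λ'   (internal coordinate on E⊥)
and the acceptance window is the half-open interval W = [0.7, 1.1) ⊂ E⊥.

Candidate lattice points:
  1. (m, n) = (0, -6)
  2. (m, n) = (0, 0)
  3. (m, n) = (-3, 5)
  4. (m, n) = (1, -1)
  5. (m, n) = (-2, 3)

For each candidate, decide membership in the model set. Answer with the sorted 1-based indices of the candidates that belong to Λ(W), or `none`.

none

λ' = (5−√29)/2 ≈ -0.1926.
candidate 1: (m,n)=(0,-6) → π∥ = 0-6·λ ≈ -31.1555, π⊥ = 0-6·λ' ≈ 1.1555 ∉ [0.7, 1.1) ⇒ out
candidate 2: (m,n)=(0,0) → π∥ = 0+0·λ ≈ 0.0000, π⊥ = 0+0·λ' ≈ 0.0000 ∉ [0.7, 1.1) ⇒ out
candidate 3: (m,n)=(-3,5) → π∥ = -3+5·λ ≈ 22.9629, π⊥ = -3+5·λ' ≈ -3.9629 ∉ [0.7, 1.1) ⇒ out
candidate 4: (m,n)=(1,-1) → π∥ = 1-1·λ ≈ -4.1926, π⊥ = 1-1·λ' ≈ 1.1926 ∉ [0.7, 1.1) ⇒ out
candidate 5: (m,n)=(-2,3) → π∥ = -2+3·λ ≈ 13.5777, π⊥ = -2+3·λ' ≈ -2.5777 ∉ [0.7, 1.1) ⇒ out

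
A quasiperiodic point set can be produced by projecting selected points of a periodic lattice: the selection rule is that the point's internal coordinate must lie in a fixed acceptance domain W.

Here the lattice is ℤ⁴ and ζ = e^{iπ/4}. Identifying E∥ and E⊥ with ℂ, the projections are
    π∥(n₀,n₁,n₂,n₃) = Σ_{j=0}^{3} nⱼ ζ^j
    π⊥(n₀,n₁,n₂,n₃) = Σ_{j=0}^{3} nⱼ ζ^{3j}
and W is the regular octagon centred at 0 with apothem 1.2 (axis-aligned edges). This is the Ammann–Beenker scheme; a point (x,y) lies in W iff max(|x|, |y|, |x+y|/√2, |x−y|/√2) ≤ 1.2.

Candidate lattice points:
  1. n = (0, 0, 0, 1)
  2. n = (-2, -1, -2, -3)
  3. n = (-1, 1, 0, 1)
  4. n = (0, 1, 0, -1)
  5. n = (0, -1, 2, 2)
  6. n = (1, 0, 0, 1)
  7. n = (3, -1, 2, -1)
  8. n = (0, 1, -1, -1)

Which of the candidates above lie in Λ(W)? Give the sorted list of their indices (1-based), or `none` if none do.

Internal map: ζ^{3j} for j=0..3 gives (1,0), (−√2/2,√2/2), (0,−1), (√2/2,√2/2).
#1 (0, 0, 0, 1): internal (0.7071, 0.7071); octagon support 1.0000 vs apothem 1.2 → ∈ W
#2 (-2, -1, -2, -3): internal (-3.4142, -0.8284); octagon support 3.4142 vs apothem 1.2 → ∉ W
#3 (-1, 1, 0, 1): internal (-1.0000, 1.4142); octagon support 1.7071 vs apothem 1.2 → ∉ W
#4 (0, 1, 0, -1): internal (-1.4142, 0.0000); octagon support 1.4142 vs apothem 1.2 → ∉ W
#5 (0, -1, 2, 2): internal (2.1213, -1.2929); octagon support 2.4142 vs apothem 1.2 → ∉ W
#6 (1, 0, 0, 1): internal (1.7071, 0.7071); octagon support 1.7071 vs apothem 1.2 → ∉ W
#7 (3, -1, 2, -1): internal (3.0000, -3.4142); octagon support 4.5355 vs apothem 1.2 → ∉ W
#8 (0, 1, -1, -1): internal (-1.4142, 1.0000); octagon support 1.7071 vs apothem 1.2 → ∉ W

1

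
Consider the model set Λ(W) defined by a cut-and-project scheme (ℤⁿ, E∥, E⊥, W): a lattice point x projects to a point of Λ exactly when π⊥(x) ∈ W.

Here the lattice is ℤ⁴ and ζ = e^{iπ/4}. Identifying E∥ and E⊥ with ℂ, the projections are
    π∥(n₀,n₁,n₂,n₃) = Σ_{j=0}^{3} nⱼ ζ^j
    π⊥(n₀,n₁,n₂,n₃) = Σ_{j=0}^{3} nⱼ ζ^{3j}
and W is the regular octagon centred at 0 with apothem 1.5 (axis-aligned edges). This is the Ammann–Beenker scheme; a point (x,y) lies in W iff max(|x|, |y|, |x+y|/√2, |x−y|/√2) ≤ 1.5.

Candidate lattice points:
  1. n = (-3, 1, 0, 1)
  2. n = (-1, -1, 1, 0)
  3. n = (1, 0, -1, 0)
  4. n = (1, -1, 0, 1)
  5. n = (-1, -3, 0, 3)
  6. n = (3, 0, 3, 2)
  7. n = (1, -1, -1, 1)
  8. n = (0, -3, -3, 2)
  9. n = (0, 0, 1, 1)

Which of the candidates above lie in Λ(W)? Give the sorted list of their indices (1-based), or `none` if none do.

Internal map: ζ^{3j} for j=0..3 gives (1,0), (−√2/2,√2/2), (0,−1), (√2/2,√2/2).
candidate 1: n = (-3, 1, 0, 1) → π⊥ ≈ (-3.0000, +1.4142); max(|x|,|y|,|x±y|/√2) = 3.1213 > 1.5 ⇒ ∉ W
candidate 2: n = (-1, -1, 1, 0) → π⊥ ≈ (-0.2929, -1.7071); max(|x|,|y|,|x±y|/√2) = 1.7071 > 1.5 ⇒ ∉ W
candidate 3: n = (1, 0, -1, 0) → π⊥ ≈ (+1.0000, +1.0000); max(|x|,|y|,|x±y|/√2) = 1.4142 ≤ 1.5 ⇒ ∈ W
candidate 4: n = (1, -1, 0, 1) → π⊥ ≈ (+2.4142, +0.0000); max(|x|,|y|,|x±y|/√2) = 2.4142 > 1.5 ⇒ ∉ W
candidate 5: n = (-1, -3, 0, 3) → π⊥ ≈ (+3.2426, +0.0000); max(|x|,|y|,|x±y|/√2) = 3.2426 > 1.5 ⇒ ∉ W
candidate 6: n = (3, 0, 3, 2) → π⊥ ≈ (+4.4142, -1.5858); max(|x|,|y|,|x±y|/√2) = 4.4142 > 1.5 ⇒ ∉ W
candidate 7: n = (1, -1, -1, 1) → π⊥ ≈ (+2.4142, +1.0000); max(|x|,|y|,|x±y|/√2) = 2.4142 > 1.5 ⇒ ∉ W
candidate 8: n = (0, -3, -3, 2) → π⊥ ≈ (+3.5355, +2.2929); max(|x|,|y|,|x±y|/√2) = 4.1213 > 1.5 ⇒ ∉ W
candidate 9: n = (0, 0, 1, 1) → π⊥ ≈ (+0.7071, -0.2929); max(|x|,|y|,|x±y|/√2) = 0.7071 ≤ 1.5 ⇒ ∈ W

3, 9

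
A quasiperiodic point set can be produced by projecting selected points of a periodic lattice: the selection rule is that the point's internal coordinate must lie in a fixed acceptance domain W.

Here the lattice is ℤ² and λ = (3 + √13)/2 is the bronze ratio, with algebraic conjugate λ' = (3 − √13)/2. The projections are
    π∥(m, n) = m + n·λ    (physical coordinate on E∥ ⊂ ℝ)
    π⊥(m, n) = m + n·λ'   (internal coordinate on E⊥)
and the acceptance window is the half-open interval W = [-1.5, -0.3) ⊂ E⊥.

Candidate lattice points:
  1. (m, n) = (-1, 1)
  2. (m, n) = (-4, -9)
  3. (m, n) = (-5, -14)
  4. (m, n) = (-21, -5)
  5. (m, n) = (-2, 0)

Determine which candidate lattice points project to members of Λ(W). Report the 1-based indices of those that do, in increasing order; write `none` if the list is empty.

1, 2, 3

Compute λ' = (3−√13)/2 = -0.3028, so π⊥(m,n) = m -0.3028·n.
candidate 1: (m,n)=(-1,1) → π∥ = -1+1·λ ≈ 2.3028, π⊥ = -1+1·λ' ≈ -1.3028 ∈ [-1.5, -0.3) ⇒ IN Λ
candidate 2: (m,n)=(-4,-9) → π∥ = -4-9·λ ≈ -33.7250, π⊥ = -4-9·λ' ≈ -1.2750 ∈ [-1.5, -0.3) ⇒ IN Λ
candidate 3: (m,n)=(-5,-14) → π∥ = -5-14·λ ≈ -51.2389, π⊥ = -5-14·λ' ≈ -0.7611 ∈ [-1.5, -0.3) ⇒ IN Λ
candidate 4: (m,n)=(-21,-5) → π∥ = -21-5·λ ≈ -37.5139, π⊥ = -21-5·λ' ≈ -19.4861 ∉ [-1.5, -0.3) ⇒ out
candidate 5: (m,n)=(-2,0) → π∥ = -2+0·λ ≈ -2.0000, π⊥ = -2+0·λ' ≈ -2.0000 ∉ [-1.5, -0.3) ⇒ out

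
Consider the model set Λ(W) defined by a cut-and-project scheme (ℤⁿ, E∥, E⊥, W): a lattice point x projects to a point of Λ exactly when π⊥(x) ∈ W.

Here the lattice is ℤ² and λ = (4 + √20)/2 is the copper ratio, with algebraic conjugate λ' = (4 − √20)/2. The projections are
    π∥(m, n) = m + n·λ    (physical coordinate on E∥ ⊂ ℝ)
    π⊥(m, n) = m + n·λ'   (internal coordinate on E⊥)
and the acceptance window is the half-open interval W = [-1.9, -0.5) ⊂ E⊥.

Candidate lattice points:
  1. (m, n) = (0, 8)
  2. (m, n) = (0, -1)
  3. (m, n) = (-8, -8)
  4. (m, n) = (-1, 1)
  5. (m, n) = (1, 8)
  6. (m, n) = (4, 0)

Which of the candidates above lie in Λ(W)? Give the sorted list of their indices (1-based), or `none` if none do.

λ' = (4−√20)/2 ≈ -0.23607.
[1] lift (0,8): star map gives -1.88854; window check -1.9 ≤ -1.88854 < -0.5 is true → IN Λ
[2] lift (0,-1): star map gives 0.23607; window check -1.9 ≤ 0.23607 < -0.5 is false → out
[3] lift (-8,-8): star map gives -6.11146; window check -1.9 ≤ -6.11146 < -0.5 is false → out
[4] lift (-1,1): star map gives -1.23607; window check -1.9 ≤ -1.23607 < -0.5 is true → IN Λ
[5] lift (1,8): star map gives -0.88854; window check -1.9 ≤ -0.88854 < -0.5 is true → IN Λ
[6] lift (4,0): star map gives 4.00000; window check -1.9 ≤ 4.00000 < -0.5 is false → out

1, 4, 5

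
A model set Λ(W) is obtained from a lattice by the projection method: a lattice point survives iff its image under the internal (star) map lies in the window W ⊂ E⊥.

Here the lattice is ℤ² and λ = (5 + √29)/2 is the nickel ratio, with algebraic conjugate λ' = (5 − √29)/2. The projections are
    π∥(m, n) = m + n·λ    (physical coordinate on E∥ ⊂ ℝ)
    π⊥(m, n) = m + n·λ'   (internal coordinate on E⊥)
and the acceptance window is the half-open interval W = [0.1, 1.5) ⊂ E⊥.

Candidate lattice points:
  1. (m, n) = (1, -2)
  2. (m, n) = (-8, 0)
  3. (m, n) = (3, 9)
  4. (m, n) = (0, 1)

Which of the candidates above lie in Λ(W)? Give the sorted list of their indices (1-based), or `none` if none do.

Compute λ' = (5−√29)/2 = -0.192582, so π⊥(m,n) = m -0.192582·n.
[1] lift (1,-2): star map gives 1.385165; window check 0.1 ≤ 1.385165 < 1.5 is true → IN Λ
[2] lift (-8,0): star map gives -8.000000; window check 0.1 ≤ -8.000000 < 1.5 is false → out
[3] lift (3,9): star map gives 1.266758; window check 0.1 ≤ 1.266758 < 1.5 is true → IN Λ
[4] lift (0,1): star map gives -0.192582; window check 0.1 ≤ -0.192582 < 1.5 is false → out

1, 3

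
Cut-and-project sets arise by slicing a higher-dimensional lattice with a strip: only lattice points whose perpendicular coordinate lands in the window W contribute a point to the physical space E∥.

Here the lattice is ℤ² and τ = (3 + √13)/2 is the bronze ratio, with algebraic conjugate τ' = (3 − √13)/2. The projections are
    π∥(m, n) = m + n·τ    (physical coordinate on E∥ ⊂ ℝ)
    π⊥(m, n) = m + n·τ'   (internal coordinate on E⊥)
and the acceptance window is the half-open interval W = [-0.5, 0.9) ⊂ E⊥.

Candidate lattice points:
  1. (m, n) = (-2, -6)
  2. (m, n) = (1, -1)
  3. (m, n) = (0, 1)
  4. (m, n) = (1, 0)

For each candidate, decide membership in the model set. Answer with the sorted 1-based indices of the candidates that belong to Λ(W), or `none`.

1, 3

Numerically τ ≈ 3.30278 and τ' = −1/τ ≈ -0.30278.
#1 (-2,-6): internal coord -2 + (-6)·τ' = -0.18335; -0.18335 ∈ [-0.5, 0.9) → IN Λ
#2 (1,-1): internal coord 1 + (-1)·τ' = +1.30278; +1.30278 ∉ [-0.5, 0.9) → out
#3 (0,1): internal coord 0 + (1)·τ' = -0.30278; -0.30278 ∈ [-0.5, 0.9) → IN Λ
#4 (1,0): internal coord 1 + (0)·τ' = +1.00000; +1.00000 ∉ [-0.5, 0.9) → out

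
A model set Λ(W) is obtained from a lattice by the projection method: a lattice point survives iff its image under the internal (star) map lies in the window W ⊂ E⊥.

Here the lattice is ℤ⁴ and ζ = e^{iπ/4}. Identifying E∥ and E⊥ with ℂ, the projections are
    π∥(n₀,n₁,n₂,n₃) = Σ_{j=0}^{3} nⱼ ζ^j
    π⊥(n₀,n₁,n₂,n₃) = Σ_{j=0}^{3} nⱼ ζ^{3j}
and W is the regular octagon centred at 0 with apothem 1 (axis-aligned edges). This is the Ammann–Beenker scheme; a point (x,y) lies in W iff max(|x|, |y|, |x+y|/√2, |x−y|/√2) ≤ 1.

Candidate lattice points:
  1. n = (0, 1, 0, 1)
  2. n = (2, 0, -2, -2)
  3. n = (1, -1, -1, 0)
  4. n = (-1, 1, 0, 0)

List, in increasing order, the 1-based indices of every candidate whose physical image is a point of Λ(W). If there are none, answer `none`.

Internal map: ζ^{3j} for j=0..3 gives (1,0), (−√2/2,√2/2), (0,−1), (√2/2,√2/2).
#1 (0, 1, 0, 1): internal (0.00000, 1.41421); octagon support 1.41421 vs apothem 1 → ∉ W
#2 (2, 0, -2, -2): internal (0.58579, 0.58579); octagon support 0.82843 vs apothem 1 → ∈ W
#3 (1, -1, -1, 0): internal (1.70711, 0.29289); octagon support 1.70711 vs apothem 1 → ∉ W
#4 (-1, 1, 0, 0): internal (-1.70711, 0.70711); octagon support 1.70711 vs apothem 1 → ∉ W

2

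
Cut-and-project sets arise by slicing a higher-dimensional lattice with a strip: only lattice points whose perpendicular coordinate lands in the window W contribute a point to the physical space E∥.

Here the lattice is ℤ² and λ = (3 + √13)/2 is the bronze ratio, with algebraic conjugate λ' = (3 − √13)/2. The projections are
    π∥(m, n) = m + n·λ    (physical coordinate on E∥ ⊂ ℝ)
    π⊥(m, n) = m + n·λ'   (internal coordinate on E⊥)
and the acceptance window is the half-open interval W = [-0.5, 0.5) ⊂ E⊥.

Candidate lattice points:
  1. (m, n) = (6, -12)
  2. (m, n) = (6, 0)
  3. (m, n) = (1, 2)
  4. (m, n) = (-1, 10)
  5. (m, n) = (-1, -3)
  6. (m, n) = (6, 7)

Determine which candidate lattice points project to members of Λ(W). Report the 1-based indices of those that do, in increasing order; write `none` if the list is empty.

3, 5

Compute λ' = (3−√13)/2 = -0.302776, so π⊥(m,n) = m -0.302776·n.
#1 (6,-12): internal coord 6 + (-12)·λ' = +9.633308; +9.633308 ∉ [-0.5, 0.5) → out
#2 (6,0): internal coord 6 + (0)·λ' = +6.000000; +6.000000 ∉ [-0.5, 0.5) → out
#3 (1,2): internal coord 1 + (2)·λ' = +0.394449; +0.394449 ∈ [-0.5, 0.5) → IN Λ
#4 (-1,10): internal coord -1 + (10)·λ' = -4.027756; -4.027756 ∉ [-0.5, 0.5) → out
#5 (-1,-3): internal coord -1 + (-3)·λ' = -0.091673; -0.091673 ∈ [-0.5, 0.5) → IN Λ
#6 (6,7): internal coord 6 + (7)·λ' = +3.880571; +3.880571 ∉ [-0.5, 0.5) → out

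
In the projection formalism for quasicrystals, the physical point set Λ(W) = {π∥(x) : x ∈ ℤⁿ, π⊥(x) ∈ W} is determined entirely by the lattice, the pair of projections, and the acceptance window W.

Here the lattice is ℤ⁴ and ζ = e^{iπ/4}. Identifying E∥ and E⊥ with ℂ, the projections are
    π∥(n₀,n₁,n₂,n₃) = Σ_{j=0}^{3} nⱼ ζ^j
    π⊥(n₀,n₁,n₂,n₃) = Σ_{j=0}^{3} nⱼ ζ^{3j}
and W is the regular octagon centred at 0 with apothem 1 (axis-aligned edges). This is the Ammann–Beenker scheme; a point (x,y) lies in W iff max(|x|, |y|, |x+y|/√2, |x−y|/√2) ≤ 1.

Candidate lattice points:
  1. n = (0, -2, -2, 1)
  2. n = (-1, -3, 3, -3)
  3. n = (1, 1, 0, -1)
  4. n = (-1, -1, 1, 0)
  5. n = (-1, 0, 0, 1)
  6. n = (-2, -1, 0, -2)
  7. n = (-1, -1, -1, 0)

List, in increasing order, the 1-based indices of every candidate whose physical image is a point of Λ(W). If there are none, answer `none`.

3, 5, 7

Internal map: ζ^{3j} for j=0..3 gives (1,0), (−√2/2,√2/2), (0,−1), (√2/2,√2/2).
#1 (0, -2, -2, 1): internal (2.1213, 1.2929); octagon support 2.4142 vs apothem 1 → ∉ W
#2 (-1, -3, 3, -3): internal (-1.0000, -7.2426); octagon support 7.2426 vs apothem 1 → ∉ W
#3 (1, 1, 0, -1): internal (-0.4142, 0.0000); octagon support 0.4142 vs apothem 1 → ∈ W
#4 (-1, -1, 1, 0): internal (-0.2929, -1.7071); octagon support 1.7071 vs apothem 1 → ∉ W
#5 (-1, 0, 0, 1): internal (-0.2929, 0.7071); octagon support 0.7071 vs apothem 1 → ∈ W
#6 (-2, -1, 0, -2): internal (-2.7071, -2.1213); octagon support 3.4142 vs apothem 1 → ∉ W
#7 (-1, -1, -1, 0): internal (-0.2929, 0.2929); octagon support 0.4142 vs apothem 1 → ∈ W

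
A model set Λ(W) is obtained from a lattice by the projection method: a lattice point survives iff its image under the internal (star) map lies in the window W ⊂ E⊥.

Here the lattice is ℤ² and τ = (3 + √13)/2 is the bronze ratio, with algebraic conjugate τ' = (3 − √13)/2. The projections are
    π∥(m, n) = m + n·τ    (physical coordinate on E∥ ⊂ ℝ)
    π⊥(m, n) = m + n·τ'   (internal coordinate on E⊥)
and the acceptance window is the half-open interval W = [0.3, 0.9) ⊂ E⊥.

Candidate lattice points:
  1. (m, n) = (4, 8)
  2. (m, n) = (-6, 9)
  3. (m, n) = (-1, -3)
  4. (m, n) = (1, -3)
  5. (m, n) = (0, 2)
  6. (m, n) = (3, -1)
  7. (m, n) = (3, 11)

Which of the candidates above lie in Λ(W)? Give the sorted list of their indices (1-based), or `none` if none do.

none

Compute τ' = (3−√13)/2 = -0.30278, so π⊥(m,n) = m -0.30278·n.
#1 (4,8): internal coord 4 + (8)·τ' = +1.57779; +1.57779 ∉ [0.3, 0.9) → out
#2 (-6,9): internal coord -6 + (9)·τ' = -8.72498; -8.72498 ∉ [0.3, 0.9) → out
#3 (-1,-3): internal coord -1 + (-3)·τ' = -0.09167; -0.09167 ∉ [0.3, 0.9) → out
#4 (1,-3): internal coord 1 + (-3)·τ' = +1.90833; +1.90833 ∉ [0.3, 0.9) → out
#5 (0,2): internal coord 0 + (2)·τ' = -0.60555; -0.60555 ∉ [0.3, 0.9) → out
#6 (3,-1): internal coord 3 + (-1)·τ' = +3.30278; +3.30278 ∉ [0.3, 0.9) → out
#7 (3,11): internal coord 3 + (11)·τ' = -0.33053; -0.33053 ∉ [0.3, 0.9) → out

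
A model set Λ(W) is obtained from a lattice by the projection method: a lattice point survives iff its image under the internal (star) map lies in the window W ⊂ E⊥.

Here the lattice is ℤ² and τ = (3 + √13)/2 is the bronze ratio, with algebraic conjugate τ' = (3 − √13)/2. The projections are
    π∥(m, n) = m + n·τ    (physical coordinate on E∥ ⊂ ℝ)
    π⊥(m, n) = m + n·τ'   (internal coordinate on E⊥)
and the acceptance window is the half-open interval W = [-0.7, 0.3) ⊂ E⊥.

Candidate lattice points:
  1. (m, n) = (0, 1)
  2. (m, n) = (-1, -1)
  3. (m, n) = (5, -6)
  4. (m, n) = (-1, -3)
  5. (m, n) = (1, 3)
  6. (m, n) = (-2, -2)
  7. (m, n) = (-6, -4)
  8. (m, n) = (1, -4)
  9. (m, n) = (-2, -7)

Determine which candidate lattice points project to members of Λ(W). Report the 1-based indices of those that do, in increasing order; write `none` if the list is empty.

Compute τ' = (3−√13)/2 = -0.3028, so π⊥(m,n) = m -0.3028·n.
#1 (0,1): internal coord 0 + (1)·τ' = -0.3028; -0.3028 ∈ [-0.7, 0.3) → IN Λ
#2 (-1,-1): internal coord -1 + (-1)·τ' = -0.6972; -0.6972 ∈ [-0.7, 0.3) → IN Λ
#3 (5,-6): internal coord 5 + (-6)·τ' = +6.8167; +6.8167 ∉ [-0.7, 0.3) → out
#4 (-1,-3): internal coord -1 + (-3)·τ' = -0.0917; -0.0917 ∈ [-0.7, 0.3) → IN Λ
#5 (1,3): internal coord 1 + (3)·τ' = +0.0917; +0.0917 ∈ [-0.7, 0.3) → IN Λ
#6 (-2,-2): internal coord -2 + (-2)·τ' = -1.3944; -1.3944 ∉ [-0.7, 0.3) → out
#7 (-6,-4): internal coord -6 + (-4)·τ' = -4.7889; -4.7889 ∉ [-0.7, 0.3) → out
#8 (1,-4): internal coord 1 + (-4)·τ' = +2.2111; +2.2111 ∉ [-0.7, 0.3) → out
#9 (-2,-7): internal coord -2 + (-7)·τ' = +0.1194; +0.1194 ∈ [-0.7, 0.3) → IN Λ

1, 2, 4, 5, 9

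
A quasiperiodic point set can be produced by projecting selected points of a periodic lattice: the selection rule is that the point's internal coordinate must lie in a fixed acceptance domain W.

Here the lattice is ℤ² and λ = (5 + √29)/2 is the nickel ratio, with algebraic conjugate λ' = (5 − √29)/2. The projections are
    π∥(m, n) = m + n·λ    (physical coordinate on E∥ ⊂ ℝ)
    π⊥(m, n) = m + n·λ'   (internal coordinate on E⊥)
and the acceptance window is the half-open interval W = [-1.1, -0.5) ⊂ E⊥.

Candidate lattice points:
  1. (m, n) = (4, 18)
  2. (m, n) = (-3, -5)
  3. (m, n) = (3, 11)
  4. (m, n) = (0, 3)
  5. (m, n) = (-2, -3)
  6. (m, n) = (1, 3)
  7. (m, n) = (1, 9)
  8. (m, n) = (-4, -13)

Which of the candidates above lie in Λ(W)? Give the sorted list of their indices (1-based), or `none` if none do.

4, 7

λ' = (5−√29)/2 ≈ -0.1926.
#1 (4,18): internal coord 4 + (18)·λ' = +0.5335; +0.5335 ∉ [-1.1, -0.5) → out
#2 (-3,-5): internal coord -3 + (-5)·λ' = -2.0371; -2.0371 ∉ [-1.1, -0.5) → out
#3 (3,11): internal coord 3 + (11)·λ' = +0.8816; +0.8816 ∉ [-1.1, -0.5) → out
#4 (0,3): internal coord 0 + (3)·λ' = -0.5777; -0.5777 ∈ [-1.1, -0.5) → IN Λ
#5 (-2,-3): internal coord -2 + (-3)·λ' = -1.4223; -1.4223 ∉ [-1.1, -0.5) → out
#6 (1,3): internal coord 1 + (3)·λ' = +0.4223; +0.4223 ∉ [-1.1, -0.5) → out
#7 (1,9): internal coord 1 + (9)·λ' = -0.7332; -0.7332 ∈ [-1.1, -0.5) → IN Λ
#8 (-4,-13): internal coord -4 + (-13)·λ' = -1.4964; -1.4964 ∉ [-1.1, -0.5) → out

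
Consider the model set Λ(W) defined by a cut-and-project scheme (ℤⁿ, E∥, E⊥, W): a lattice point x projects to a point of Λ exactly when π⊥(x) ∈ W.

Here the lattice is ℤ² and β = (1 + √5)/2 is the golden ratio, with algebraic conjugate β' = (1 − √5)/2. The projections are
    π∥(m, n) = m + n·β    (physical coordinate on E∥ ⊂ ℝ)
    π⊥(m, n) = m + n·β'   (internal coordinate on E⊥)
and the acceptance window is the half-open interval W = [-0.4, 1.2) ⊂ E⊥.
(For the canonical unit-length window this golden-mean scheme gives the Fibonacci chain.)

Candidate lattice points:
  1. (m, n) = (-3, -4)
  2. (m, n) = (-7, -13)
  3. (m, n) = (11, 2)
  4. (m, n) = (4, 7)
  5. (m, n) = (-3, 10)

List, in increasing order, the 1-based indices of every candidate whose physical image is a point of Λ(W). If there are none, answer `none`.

Compute β' = (1−√5)/2 = -0.6180, so π⊥(m,n) = m -0.6180·n.
#1 (-3,-4): internal coord -3 + (-4)·β' = -0.5279; -0.5279 ∉ [-0.4, 1.2) → out
#2 (-7,-13): internal coord -7 + (-13)·β' = +1.0344; +1.0344 ∈ [-0.4, 1.2) → IN Λ
#3 (11,2): internal coord 11 + (2)·β' = +9.7639; +9.7639 ∉ [-0.4, 1.2) → out
#4 (4,7): internal coord 4 + (7)·β' = -0.3262; -0.3262 ∈ [-0.4, 1.2) → IN Λ
#5 (-3,10): internal coord -3 + (10)·β' = -9.1803; -9.1803 ∉ [-0.4, 1.2) → out

2, 4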